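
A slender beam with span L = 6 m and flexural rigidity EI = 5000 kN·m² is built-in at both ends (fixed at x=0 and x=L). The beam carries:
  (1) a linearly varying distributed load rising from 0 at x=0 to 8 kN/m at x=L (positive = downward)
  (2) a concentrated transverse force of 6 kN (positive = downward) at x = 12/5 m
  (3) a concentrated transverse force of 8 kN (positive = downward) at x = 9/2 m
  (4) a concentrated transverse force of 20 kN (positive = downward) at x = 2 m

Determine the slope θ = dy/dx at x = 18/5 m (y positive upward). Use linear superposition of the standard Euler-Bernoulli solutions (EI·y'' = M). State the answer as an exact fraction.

Load 1 — triangular load w₀=8 kN/m (0→w₀ over full span):
  θ_1 = -w₀(2x(L-x)(L-2x)(x+2L)+x²(L-x)²)/(120LEI) = -8·(2·(18/5)·(6-(18/5))·(6-2·(18/5))·((18/5)+2·6)+(18/5)²·(6-(18/5))²)/(120·6·5000) = 216/390625 rad
Load 2 — point force P=6 kN at a=12/5 m (b=L-a=18/5):
  θ_2 = Pa²(L-x)(2bL-(3b+a)(L-x))/(2L³EI)  [x>a] = 6·(12/5)²·(6-(18/5))·(2·(18/5)·6-(3·(18/5)+(12/5))·(6-(18/5)))/(2·6³·5000) = 864/1953125 rad
Load 3 — point force P=8 kN at a=9/2 m (b=L-a=3/2):
  θ_3 = -Pb²x(2aL-(3a+b)x)/(2L³EI)  [x≤a] = -8·(3/2)²·(18/5)·(2·(9/2)·6-(3·(9/2)+(3/2))·(18/5))/(2·6³·5000) = 0 rad
Load 4 — point force P=20 kN at a=2 m (b=L-a=4):
  θ_4 = Pa²(L-x)(2bL-(3b+a)(L-x))/(2L³EI)  [x>a] = 20·2²·(6-(18/5))·(2·4·6-(3·4+2)·(6-(18/5)))/(2·6³·5000) = 4/3125 rad
Superposition: θ = Σ θ_i = 4444/1953125 rad ≈ 0.002275 rad

θ(18/5) = 4444/1953125 rad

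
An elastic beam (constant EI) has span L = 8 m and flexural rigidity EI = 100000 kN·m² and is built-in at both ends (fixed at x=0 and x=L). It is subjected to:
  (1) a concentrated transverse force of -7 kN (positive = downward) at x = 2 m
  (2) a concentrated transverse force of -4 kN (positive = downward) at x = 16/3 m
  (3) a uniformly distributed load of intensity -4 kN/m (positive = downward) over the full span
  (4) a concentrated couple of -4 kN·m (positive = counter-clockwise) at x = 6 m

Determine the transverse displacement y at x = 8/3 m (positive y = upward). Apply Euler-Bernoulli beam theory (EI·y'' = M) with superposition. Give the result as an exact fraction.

y(8/3) = 13999/27337500 m

Load 1 — point force P=-7 kN at a=2 m (b=L-a=6):
  y_1 = -Pa²(L-x)²(3bL-(3b+a)(L-x))/(6L³EI)  [x>a] = -(-7)·2²·(8-(8/3))²·(3·6·8-(3·6+2)·(8-(8/3)))/(6·8³·100000) = 49/506250 m
Load 2 — point force P=-4 kN at a=16/3 m (b=L-a=8/3):
  y_2 = -Pb²x²(3aL-(3a+b)x)/(6L³EI)  [x≤a] = -(-4)·(8/3)²·(8/3)²·(3·(16/3)·8-(3·(16/3)+(8/3))·(8/3))/(6·8³·100000) = 352/6834375 m
Load 3 — uniform load w=-4 kN/m over full span:
  y_3 = -wx²(L-x)²/(24EI) = -(-4)·(8/3)²·(8-(8/3))²/(24·100000) = 256/759375 m
Load 4 — applied couple M₀=-4 kN·m at a=6 m (b=L-a=2):
  y_4 = (R_Ax³/6 - M_Ax²/2)/EI  [x≤a] with R_A=-9/16, M_A=-5/4 = ((-9/16)·(8/3)³/6 - (-5/4)·(8/3)²/2)/100000 = 1/37500 m
Superposition: y = Σ y_i = 13999/27337500 m ≈ 0.000512 m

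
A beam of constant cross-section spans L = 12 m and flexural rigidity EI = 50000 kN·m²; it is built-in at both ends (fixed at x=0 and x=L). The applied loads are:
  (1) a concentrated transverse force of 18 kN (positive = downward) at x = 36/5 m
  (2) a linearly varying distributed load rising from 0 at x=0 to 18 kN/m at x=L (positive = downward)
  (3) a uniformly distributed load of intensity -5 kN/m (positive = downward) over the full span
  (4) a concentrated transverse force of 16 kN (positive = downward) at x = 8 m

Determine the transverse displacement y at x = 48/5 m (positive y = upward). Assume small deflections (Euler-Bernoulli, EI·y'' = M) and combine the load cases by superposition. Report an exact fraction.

y(48/5) = -672892/146484375 m

Load 1 — point force P=18 kN at a=36/5 m (b=L-a=24/5):
  y_1 = -Pa²(L-x)²(3bL-(3b+a)(L-x))/(6L³EI)  [x>a] = -18·(36/5)²·(12-(48/5))²·(3·(24/5)·12-(3·(24/5)+(36/5))·(12-(48/5)))/(6·12³·50000) = -61236/48828125 m
Load 2 — triangular load w₀=18 kN/m (0→w₀ over full span):
  y_2 = -w₀x²(L-x)²(x+2L)/(120LEI) = -18·(48/5)²·(12-(48/5))²·((48/5)+2·12)/(120·12·50000) = -217728/48828125 m
Load 3 — uniform load w=-5 kN/m over full span:
  y_3 = -wx²(L-x)²/(24EI) = -(-5)·(48/5)²·(12-(48/5))²/(24·50000) = 864/390625 m
Load 4 — point force P=16 kN at a=8 m (b=L-a=4):
  y_4 = -Pa²(L-x)²(3bL-(3b+a)(L-x))/(6L³EI)  [x>a] = -16·8²·(12-(48/5))²·(3·4·12-(3·4+8)·(12-(48/5)))/(6·12³·50000) = -256/234375 m
Superposition: y = Σ y_i = -672892/146484375 m ≈ -0.004594 m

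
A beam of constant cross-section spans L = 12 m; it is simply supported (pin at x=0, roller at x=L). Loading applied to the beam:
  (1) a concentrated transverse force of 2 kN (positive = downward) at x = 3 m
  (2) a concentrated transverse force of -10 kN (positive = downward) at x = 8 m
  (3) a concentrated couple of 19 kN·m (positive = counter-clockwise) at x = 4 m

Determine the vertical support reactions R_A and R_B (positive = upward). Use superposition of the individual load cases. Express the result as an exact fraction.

R_A = -1/4 kN, R_B = -31/4 kN

Load 1 — point force P=2 kN at a=3 m (b=L-a=9):
  R_A = Pb/L = 2·9/12 = 3/2 kN
  R_B = Pa/L = 2·3/12 = 1/2 kN
Load 2 — point force P=-10 kN at a=8 m (b=L-a=4):
  R_A = Pb/L = (-10)·4/12 = -10/3 kN
  R_B = Pa/L = (-10)·8/12 = -20/3 kN
Load 3 — applied couple M₀=19 kN·m at a=4 m (b=L-a=8):
  R_A = M₀/L = 19/12 kN
  R_B = -M₀/L = -19/12 kN
Superposition: R_A = -1/4 kN, R_B = -31/4 kN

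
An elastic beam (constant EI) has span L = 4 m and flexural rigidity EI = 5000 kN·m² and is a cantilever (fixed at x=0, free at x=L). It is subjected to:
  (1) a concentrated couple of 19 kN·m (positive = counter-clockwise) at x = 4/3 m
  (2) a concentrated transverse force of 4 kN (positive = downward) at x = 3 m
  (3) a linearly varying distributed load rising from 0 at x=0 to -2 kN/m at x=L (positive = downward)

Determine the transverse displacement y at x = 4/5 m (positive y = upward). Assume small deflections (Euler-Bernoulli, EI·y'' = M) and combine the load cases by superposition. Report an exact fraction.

Load 1 — applied couple M₀=19 kN·m at a=4/3 m (b=L-a=8/3):
  y_1 = M₀x²/(2EI)  [x≤a] = 19·(4/5)²/(2·5000) = 19/15625 m
Load 2 — point force P=4 kN at a=3 m (b=L-a=1):
  y_2 = -Px²(3a-x)/(6EI)  [x≤a] = -4·(4/5)²·(3·3-(4/5))/(6·5000) = -164/234375 m
Load 3 — triangular load w₀=-2 kN/m (0→w₀ over full span):
  y_3 = (w₀Lx³/12-w₀L²x²/6-w₀x⁵/(120L))/EI = ((-2)·4·(4/5)³/12-(-2)·4²·(4/5)²/6-(-2)·(4/5)⁵/(120·4))/5000 = 18008/29296875 m
Superposition: y = Σ y_i = 33133/29296875 m ≈ 0.001131 m

y(4/5) = 33133/29296875 m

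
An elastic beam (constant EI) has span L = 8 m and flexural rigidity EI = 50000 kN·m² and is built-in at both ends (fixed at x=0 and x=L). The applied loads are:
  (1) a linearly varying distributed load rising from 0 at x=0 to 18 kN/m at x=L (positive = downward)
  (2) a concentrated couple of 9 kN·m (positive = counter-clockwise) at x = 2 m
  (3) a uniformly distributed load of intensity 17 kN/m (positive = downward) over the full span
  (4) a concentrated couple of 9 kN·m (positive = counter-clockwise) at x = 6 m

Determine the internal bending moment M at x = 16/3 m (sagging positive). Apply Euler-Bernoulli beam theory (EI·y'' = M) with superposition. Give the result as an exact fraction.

Load 1 — triangular load w₀=18 kN/m (0→w₀ over full span):
  M_1 = 3w₀Lx/20 - w₀L²/30 - w₀x³/(6L) = 3·18·8·(16/3)/20 - 18·8²/30 - 18·(16/3)³/(6·8) = 896/45 kN·m
Load 2 — applied couple M₀=9 kN·m at a=2 m (b=L-a=6):
  M_2 = R_Ax - M_A - M₀  [x>a] with R_A=81/64, M_A=-27/16 = (81/64)·(16/3) - (-27/16) - 9 = -9/16 kN·m
Load 3 — uniform load w=17 kN/m over full span:
  M_3 = wLx/2 - wL²/12 - wx²/2 = 17·8·(16/3)/2 - 17·8²/12 - 17·(16/3)²/2 = 272/9 kN·m
Load 4 — applied couple M₀=9 kN·m at a=6 m (b=L-a=2):
  M_4 = R_Ax - M_A  [x≤a] with R_A=81/64, M_A=45/16 = (81/64)·(16/3) - (45/16) = 63/16 kN·m
Superposition: M = Σ M_i = 6421/120 kN·m ≈ 53.508333 kN·m

M(16/3) = 6421/120 kN·m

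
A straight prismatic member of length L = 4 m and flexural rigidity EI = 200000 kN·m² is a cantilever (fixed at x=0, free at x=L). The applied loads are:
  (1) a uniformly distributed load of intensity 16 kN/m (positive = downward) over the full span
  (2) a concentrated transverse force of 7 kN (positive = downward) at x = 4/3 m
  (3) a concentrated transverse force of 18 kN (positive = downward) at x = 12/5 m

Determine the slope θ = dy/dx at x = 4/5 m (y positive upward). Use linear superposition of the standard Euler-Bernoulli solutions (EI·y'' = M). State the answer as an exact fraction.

Load 1 — uniform load w=16 kN/m over full span:
  θ_1 = -wx(x²-3Lx+3L²)/(6EI) = -16·(4/5)·((4/5)²-3·4·(4/5)+3·4²)/(6·200000) = -488/1171875 rad
Load 2 — point force P=7 kN at a=4/3 m (b=L-a=8/3):
  θ_2 = -Px(2a-x)/(2EI)  [x≤a] = -7·(4/5)·(2·(4/3)-(4/5))/(2·200000) = -49/1875000 rad
Load 3 — point force P=18 kN at a=12/5 m (b=L-a=8/5):
  θ_3 = -Px(2a-x)/(2EI)  [x≤a] = -18·(4/5)·(2·(12/5)-(4/5))/(2·200000) = -9/62500 rad
Superposition: θ = Σ θ_i = -1833/3125000 rad ≈ -0.000587 rad

θ(4/5) = -1833/3125000 rad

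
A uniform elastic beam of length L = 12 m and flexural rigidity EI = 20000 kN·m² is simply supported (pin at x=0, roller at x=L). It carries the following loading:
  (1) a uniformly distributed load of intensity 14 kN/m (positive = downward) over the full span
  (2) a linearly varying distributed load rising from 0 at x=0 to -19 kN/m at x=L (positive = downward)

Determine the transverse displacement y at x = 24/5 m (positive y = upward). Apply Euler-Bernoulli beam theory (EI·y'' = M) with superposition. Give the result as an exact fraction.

Load 1 — uniform load w=14 kN/m over full span:
  y_1 = -wx(L³-2Lx²+x³)/(24EI) = -14·(24/5)·(12³-2·12·(24/5)²+(24/5)³)/(24·20000) = -70308/390625 m
Load 2 — triangular load w₀=-19 kN/m (0→w₀ over full span):
  y_2 = -w₀x(7L⁴-10L²x²+3x⁴)/(360LEI) = -(-19)·(24/5)·(7·12⁴-10·12²·(24/5)²+3·(24/5)⁴)/(360·12·20000) = 1170666/9765625 m
Superposition: y = Σ y_i = -587034/9765625 m ≈ -0.060112 m

y(24/5) = -587034/9765625 m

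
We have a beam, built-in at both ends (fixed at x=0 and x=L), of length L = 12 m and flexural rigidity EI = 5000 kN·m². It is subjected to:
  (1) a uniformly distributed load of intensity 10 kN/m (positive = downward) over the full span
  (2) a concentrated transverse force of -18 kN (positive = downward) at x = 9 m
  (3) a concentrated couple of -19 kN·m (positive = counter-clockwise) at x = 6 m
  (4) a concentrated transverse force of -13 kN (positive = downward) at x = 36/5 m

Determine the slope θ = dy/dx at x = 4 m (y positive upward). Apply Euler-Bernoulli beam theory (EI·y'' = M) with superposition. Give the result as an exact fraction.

Load 1 — uniform load w=10 kN/m over full span:
  θ_1 = -wx(L-x)(L-2x)/(12EI) = -10·4·(12-4)·(12-2·4)/(12·5000) = -8/375 rad
Load 2 — point force P=-18 kN at a=9 m (b=L-a=3):
  θ_2 = -Pb²x(2aL-(3a+b)x)/(2L³EI)  [x≤a] = -(-18)·3²·4·(2·9·12-(3·9+3)·4)/(2·12³·5000) = 9/2500 rad
Load 3 — applied couple M₀=-19 kN·m at a=6 m (b=L-a=6):
  θ_3 = (R_Ax²/2 - M_Ax)/EI  [x≤a] with R_A=-19/8, M_A=-19/4 = ((-19/8)·4²/2 - (-19/4)·4)/5000 = 0 rad
Load 4 — point force P=-13 kN at a=36/5 m (b=L-a=24/5):
  θ_4 = -Pb²x(2aL-(3a+b)x)/(2L³EI)  [x≤a] = -(-13)·(24/5)²·4·(2·(36/5)·12-(3·(36/5)+(24/5))·4)/(2·12³·5000) = 364/78125 rad
Superposition: θ = Σ θ_i = -12257/937500 rad ≈ -0.013074 rad

θ(4) = -12257/937500 rad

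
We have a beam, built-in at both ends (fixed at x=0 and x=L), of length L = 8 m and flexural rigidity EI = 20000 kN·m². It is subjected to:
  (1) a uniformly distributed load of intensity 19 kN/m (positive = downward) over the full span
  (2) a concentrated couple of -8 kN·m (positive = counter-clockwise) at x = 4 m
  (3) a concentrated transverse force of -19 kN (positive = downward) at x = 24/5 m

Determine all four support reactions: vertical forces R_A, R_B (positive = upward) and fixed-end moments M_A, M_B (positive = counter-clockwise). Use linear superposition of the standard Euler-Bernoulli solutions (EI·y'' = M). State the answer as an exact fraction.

R_A = 16953/250 kN, M_A = 31778/375 kN·m, R_B = 16297/250 kN, M_B = -30542/375 kN·m

Load 1 — uniform load w=19 kN/m over full span:
  R_A = wL/2 = 19·8/2 = 76 kN
  M_A = wL²/12 = 19·8²/12 = 304/3 kN·m
  R_B = wL/2 = 19·8/2 = 76 kN
  M_B = -wL²/12 = -19·8²/12 = -304/3 kN·m
Load 2 — applied couple M₀=-8 kN·m at a=4 m (b=L-a=4):
  R_A = 6M₀ab/L³ = 6·(-8)·4·4/8³ = -3/2 kN
  M_A = M₀b(2a-b)/L² = (-8)·4·(2·4-4)/8² = -2 kN·m
  R_B = -6M₀ab/L³ = -6·(-8)·4·4/8³ = 3/2 kN
  M_B = M₀a(2b-a)/L² = (-8)·4·(2·4-4)/8² = -2 kN·m
Load 3 — point force P=-19 kN at a=24/5 m (b=L-a=16/5):
  R_A = Pb²(3a+b)/L³ = (-19)·(16/5)²·(3·(24/5)+(16/5))/8³ = -836/125 kN
  M_A = Pab²/L² = (-19)·(24/5)·(16/5)²/8² = -1824/125 kN·m
  R_B = Pa²(a+3b)/L³ = (-19)·(24/5)²·((24/5)+3·(16/5))/8³ = -1539/125 kN
  M_B = -Pa²b/L² = -(-19)·(24/5)²·(16/5)/8² = 2736/125 kN·m
Superposition: R_A = 16953/250 kN, M_A = 31778/375 kN·m, R_B = 16297/250 kN, M_B = -30542/375 kN·m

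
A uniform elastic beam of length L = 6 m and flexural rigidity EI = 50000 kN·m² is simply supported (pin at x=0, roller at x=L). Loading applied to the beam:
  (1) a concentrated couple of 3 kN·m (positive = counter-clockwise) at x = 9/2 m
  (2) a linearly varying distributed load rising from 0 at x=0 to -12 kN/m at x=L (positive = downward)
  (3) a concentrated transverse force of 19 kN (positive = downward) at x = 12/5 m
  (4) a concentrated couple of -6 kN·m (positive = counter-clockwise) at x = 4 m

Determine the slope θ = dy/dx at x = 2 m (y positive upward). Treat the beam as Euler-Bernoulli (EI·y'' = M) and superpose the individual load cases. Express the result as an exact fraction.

Load 1 — applied couple M₀=3 kN·m at a=9/2 m (b=L-a=3/2):
  θ_1 = (M₀x²/(2L)+C₁)/EI  [x≤a] with C₁=M₀(3b²-L²)/(6L)=-39/16 = (3·2²/(2·6)+(-39/16))/50000 = -23/800000 rad
Load 2 — triangular load w₀=-12 kN/m (0→w₀ over full span):
  θ_2 = -w₀(7L⁴-30L²x²+15x⁴)/(360LEI) = -(-12)·(7·6⁴-30·6²·2²+15·2⁴)/(360·6·50000) = 26/46875 rad
Load 3 — point force P=19 kN at a=12/5 m (b=L-a=18/5):
  θ_3 = -Pb(L²-b²-3x²)/(6LEI)  [x≤a] = -19·(18/5)·(6²-(18/5)²-3·2²)/(6·6·50000) = -1311/3125000 rad
Load 4 — applied couple M₀=-6 kN·m at a=4 m (b=L-a=2):
  θ_4 = (M₀x²/(2L)+C₁)/EI  [x≤a] with C₁=M₀(3b²-L²)/(6L)=4 = ((-6)·2²/(2·6)+4)/50000 = 1/25000 rad
Superposition: θ = Σ θ_i = 43919/300000000 rad ≈ 0.000146 rad

θ(2) = 43919/300000000 rad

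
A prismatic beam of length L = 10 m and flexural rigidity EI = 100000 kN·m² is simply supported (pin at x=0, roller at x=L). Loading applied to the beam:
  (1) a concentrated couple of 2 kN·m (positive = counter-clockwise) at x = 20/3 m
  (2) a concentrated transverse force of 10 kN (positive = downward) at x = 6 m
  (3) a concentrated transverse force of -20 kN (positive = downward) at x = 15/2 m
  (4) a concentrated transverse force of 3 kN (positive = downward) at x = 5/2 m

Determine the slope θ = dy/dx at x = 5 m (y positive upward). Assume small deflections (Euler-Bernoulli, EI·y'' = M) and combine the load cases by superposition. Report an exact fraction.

θ(5) = 3527/28800000 rad

Load 1 — applied couple M₀=2 kN·m at a=20/3 m (b=L-a=10/3):
  θ_1 = (M₀x²/(2L)+C₁)/EI  [x≤a] with C₁=M₀(3b²-L²)/(6L)=-20/9 = (2·5²/(2·10)+(-20/9))/100000 = 1/360000 rad
Load 2 — point force P=10 kN at a=6 m (b=L-a=4):
  θ_2 = -Pb(L²-b²-3x²)/(6LEI)  [x≤a] = -10·4·(10²-4²-3·5²)/(6·10·100000) = -3/50000 rad
Load 3 — point force P=-20 kN at a=15/2 m (b=L-a=5/2):
  θ_3 = -Pb(L²-b²-3x²)/(6LEI)  [x≤a] = -(-20)·(5/2)·(10²-(5/2)²-3·5²)/(6·10·100000) = 1/6400 rad
Load 4 — point force P=3 kN at a=5/2 m (b=L-a=15/2):
  θ_4 = -Pa(2L²-6Lx+3x²+a²)/(6LEI)  [x>a] = -3·(5/2)·(2·10²-6·10·5+3·5²+(5/2)²)/(6·10·100000) = 3/128000 rad
Superposition: θ = Σ θ_i = 3527/28800000 rad ≈ 0.000122 rad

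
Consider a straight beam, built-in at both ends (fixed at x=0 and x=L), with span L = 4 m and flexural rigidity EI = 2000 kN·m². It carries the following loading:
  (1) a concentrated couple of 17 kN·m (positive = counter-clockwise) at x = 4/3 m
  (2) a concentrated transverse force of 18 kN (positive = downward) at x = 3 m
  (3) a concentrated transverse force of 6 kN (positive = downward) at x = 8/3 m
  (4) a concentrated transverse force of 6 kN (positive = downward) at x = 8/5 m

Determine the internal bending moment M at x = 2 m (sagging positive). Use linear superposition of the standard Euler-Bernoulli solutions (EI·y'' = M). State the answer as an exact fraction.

Load 1 — applied couple M₀=17 kN·m at a=4/3 m (b=L-a=8/3):
  M_1 = R_Ax - M_A - M₀  [x>a] with R_A=17/3, M_A=0 = (17/3)·2 - 0 - 17 = -17/3 kN·m
Load 2 — point force P=18 kN at a=3 m (b=L-a=1):
  M_2 = Pb²(3a+b)x/L³ - Pab²/L²  [x≤a] = 18·1²·(3·3+1)·2/4³ - 18·3·1²/4² = 9/4 kN·m
Load 3 — point force P=6 kN at a=8/3 m (b=L-a=4/3):
  M_3 = Pb²(3a+b)x/L³ - Pab²/L²  [x≤a] = 6·(4/3)²·(3·(8/3)+(4/3))·2/4³ - 6·(8/3)·(4/3)²/4² = 4/3 kN·m
Load 4 — point force P=6 kN at a=8/5 m (b=L-a=12/5):
  M_4 = Pa²(a+3b)(L-x)/L³ - Pa²b/L²  [x>a] = 6·(8/5)²·((8/5)+3·(12/5))·(4-2)/4³ - 6·(8/5)²·(12/5)/4² = 48/25 kN·m
Superposition: M = Σ M_i = -49/300 kN·m ≈ -0.163333 kN·m

M(2) = -49/300 kN·m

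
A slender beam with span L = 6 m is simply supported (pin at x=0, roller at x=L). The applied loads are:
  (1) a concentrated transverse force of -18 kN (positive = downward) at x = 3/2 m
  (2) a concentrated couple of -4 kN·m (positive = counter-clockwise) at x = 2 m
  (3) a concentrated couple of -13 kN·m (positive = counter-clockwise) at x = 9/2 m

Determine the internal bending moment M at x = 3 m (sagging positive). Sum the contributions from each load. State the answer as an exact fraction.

M(3) = -18 kN·m

Load 1 — point force P=-18 kN at a=3/2 m (b=L-a=9/2):
  M_1 = Pa(L-x)/L  [x>a] = (-18)·(3/2)·(6-3)/6 = -27/2 kN·m
Load 2 — applied couple M₀=-4 kN·m at a=2 m (b=L-a=4):
  M_2 = M₀x/L - M₀  [x>a] = (-4)·3/6 - (-4) = 2 kN·m
Load 3 — applied couple M₀=-13 kN·m at a=9/2 m (b=L-a=3/2):
  M_3 = M₀x/L  [x≤a] = (-13)·3/6 = -13/2 kN·m
Superposition: M = Σ M_i = -18 kN·m ≈ -18.000000 kN·m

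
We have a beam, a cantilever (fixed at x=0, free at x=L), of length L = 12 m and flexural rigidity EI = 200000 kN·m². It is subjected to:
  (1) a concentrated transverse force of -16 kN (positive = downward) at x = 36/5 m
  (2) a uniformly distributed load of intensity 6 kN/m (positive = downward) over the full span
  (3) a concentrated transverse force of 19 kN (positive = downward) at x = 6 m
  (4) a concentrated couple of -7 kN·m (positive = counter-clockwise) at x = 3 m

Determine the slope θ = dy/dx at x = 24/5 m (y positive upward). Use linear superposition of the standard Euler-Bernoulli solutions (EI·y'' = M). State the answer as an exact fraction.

Load 1 — point force P=-16 kN at a=36/5 m (b=L-a=24/5):
  θ_1 = -Px(2a-x)/(2EI)  [x≤a] = -(-16)·(24/5)·(2·(36/5)-(24/5))/(2·200000) = 144/78125 rad
Load 2 — uniform load w=6 kN/m over full span:
  θ_2 = -wx(x²-3Lx+3L²)/(6EI) = -6·(24/5)·((24/5)²-3·12·(24/5)+3·12²)/(6·200000) = -2646/390625 rad
Load 3 — point force P=19 kN at a=6 m (b=L-a=6):
  θ_3 = -Px(2a-x)/(2EI)  [x≤a] = -19·(24/5)·(2·6-(24/5))/(2·200000) = -513/312500 rad
Load 4 — applied couple M₀=-7 kN·m at a=3 m (b=L-a=9):
  θ_4 = M₀a/EI  [x>a] = (-7)·3/200000 = -21/200000 rad
Superposition: θ = Σ θ_i = -166929/25000000 rad ≈ -0.006677 rad

θ(24/5) = -166929/25000000 rad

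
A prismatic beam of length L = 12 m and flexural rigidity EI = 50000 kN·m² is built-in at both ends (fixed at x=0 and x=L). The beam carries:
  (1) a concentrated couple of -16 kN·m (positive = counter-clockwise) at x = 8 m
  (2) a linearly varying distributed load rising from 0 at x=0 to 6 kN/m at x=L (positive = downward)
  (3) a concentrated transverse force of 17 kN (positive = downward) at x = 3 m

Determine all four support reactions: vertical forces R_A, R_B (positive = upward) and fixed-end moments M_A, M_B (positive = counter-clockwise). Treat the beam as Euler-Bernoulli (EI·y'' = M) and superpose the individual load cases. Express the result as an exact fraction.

R_A = 33647/1440 kN, M_A = 12517/240 kN·m, R_B = 42673/1440 kN, M_B = -4221/80 kN·m

Load 1 — applied couple M₀=-16 kN·m at a=8 m (b=L-a=4):
  R_A = 6M₀ab/L³ = 6·(-16)·8·4/12³ = -16/9 kN
  M_A = M₀b(2a-b)/L² = (-16)·4·(2·8-4)/12² = -16/3 kN·m
  R_B = -6M₀ab/L³ = -6·(-16)·8·4/12³ = 16/9 kN
  M_B = M₀a(2b-a)/L² = (-16)·8·(2·4-8)/12² = 0 kN·m
Load 2 — triangular load w₀=6 kN/m (0→w₀ over full span):
  R_A = 3w₀L/20 = 3·6·12/20 = 54/5 kN
  M_A = w₀L²/30 = 6·12²/30 = 144/5 kN·m
  R_B = 7w₀L/20 = 7·6·12/20 = 126/5 kN
  M_B = -w₀L²/20 = -6·12²/20 = -216/5 kN·m
Load 3 — point force P=17 kN at a=3 m (b=L-a=9):
  R_A = Pb²(3a+b)/L³ = 17·9²·(3·3+9)/12³ = 459/32 kN
  M_A = Pab²/L² = 17·3·9²/12² = 459/16 kN·m
  R_B = Pa²(a+3b)/L³ = 17·3²·(3+3·9)/12³ = 85/32 kN
  M_B = -Pa²b/L² = -17·3²·9/12² = -153/16 kN·m
Superposition: R_A = 33647/1440 kN, M_A = 12517/240 kN·m, R_B = 42673/1440 kN, M_B = -4221/80 kN·m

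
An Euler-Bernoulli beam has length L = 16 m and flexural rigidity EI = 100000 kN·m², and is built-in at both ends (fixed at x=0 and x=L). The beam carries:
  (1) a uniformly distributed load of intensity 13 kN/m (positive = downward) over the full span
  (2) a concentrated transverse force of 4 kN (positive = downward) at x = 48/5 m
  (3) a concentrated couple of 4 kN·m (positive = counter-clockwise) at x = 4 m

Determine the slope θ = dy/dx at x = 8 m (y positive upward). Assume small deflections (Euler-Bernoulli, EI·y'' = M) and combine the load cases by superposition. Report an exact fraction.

Load 1 — uniform load w=13 kN/m over full span:
  θ_1 = -wx(L-x)(L-2x)/(12EI) = -13·8·(16-8)·(16-2·8)/(12·100000) = 0 rad
Load 2 — point force P=4 kN at a=48/5 m (b=L-a=32/5):
  θ_2 = -Pb²x(2aL-(3a+b)x)/(2L³EI)  [x≤a] = -4·(32/5)²·8·(2·(48/5)·16-(3·(48/5)+(32/5))·8)/(2·16³·100000) = -16/390625 rad
Load 3 — applied couple M₀=4 kN·m at a=4 m (b=L-a=12):
  θ_3 = (R_Ax²/2 - M_Ax - M₀(x-a))/EI  [x>a] with R_A=9/32, M_A=-3/4 = ((9/32)·8²/2 - (-3/4)·8 - 4·(8-4))/100000 = -1/100000 rad
Superposition: θ = Σ θ_i = -637/12500000 rad ≈ -0.000051 rad

θ(8) = -637/12500000 rad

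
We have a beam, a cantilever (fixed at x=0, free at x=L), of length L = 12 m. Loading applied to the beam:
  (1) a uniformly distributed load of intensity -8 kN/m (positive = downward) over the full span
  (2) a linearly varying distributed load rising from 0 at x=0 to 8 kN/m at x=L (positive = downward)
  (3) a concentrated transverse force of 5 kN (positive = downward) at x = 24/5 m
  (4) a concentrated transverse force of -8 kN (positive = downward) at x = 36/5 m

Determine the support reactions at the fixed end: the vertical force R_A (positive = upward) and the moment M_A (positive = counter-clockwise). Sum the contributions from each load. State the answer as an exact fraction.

R_A = -51 kN, M_A = -1128/5 kN·m

Load 1 — uniform load w=-8 kN/m over full span:
  R_A = wL = (-8)·12 = -96 kN
  M_A = wL²/2 = (-8)·12²/2 = -576 kN·m
Load 2 — triangular load w₀=8 kN/m (0→w₀ over full span):
  R_A = w₀L/2 = 8·12/2 = 48 kN
  M_A = w₀L²/3 = 8·12²/3 = 384 kN·m
Load 3 — point force P=5 kN at a=24/5 m (b=L-a=36/5):
  R_A = P = 5 kN
  M_A = Pa = 5·(24/5) = 24 kN·m
Load 4 — point force P=-8 kN at a=36/5 m (b=L-a=24/5):
  R_A = P = (-8) = -8 kN
  M_A = Pa = (-8)·(36/5) = -288/5 kN·m
Superposition: R_A = -51 kN, M_A = -1128/5 kN·m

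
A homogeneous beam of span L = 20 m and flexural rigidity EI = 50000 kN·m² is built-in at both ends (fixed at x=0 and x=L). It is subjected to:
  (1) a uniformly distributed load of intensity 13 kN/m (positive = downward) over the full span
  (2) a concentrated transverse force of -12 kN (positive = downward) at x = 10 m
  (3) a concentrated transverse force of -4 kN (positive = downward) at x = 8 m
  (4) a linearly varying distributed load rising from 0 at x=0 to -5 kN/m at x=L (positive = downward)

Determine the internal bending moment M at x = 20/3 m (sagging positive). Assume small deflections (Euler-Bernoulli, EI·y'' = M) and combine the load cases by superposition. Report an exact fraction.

M(20/3) = 218086/2025 kN·m

Load 1 — uniform load w=13 kN/m over full span:
  M_1 = wLx/2 - wL²/12 - wx²/2 = 13·20·(20/3)/2 - 13·20²/12 - 13·(20/3)²/2 = 1300/9 kN·m
Load 2 — point force P=-12 kN at a=10 m (b=L-a=10):
  M_2 = Pb²(3a+b)x/L³ - Pab²/L²  [x≤a] = (-12)·10²·(3·10+10)·(20/3)/20³ - (-12)·10·10²/20² = -10 kN·m
Load 3 — point force P=-4 kN at a=8 m (b=L-a=12):
  M_3 = Pb²(3a+b)x/L³ - Pab²/L²  [x≤a] = (-4)·12²·(3·8+12)·(20/3)/20³ - (-4)·8·12²/20² = -144/25 kN·m
Load 4 — triangular load w₀=-5 kN/m (0→w₀ over full span):
  M_4 = 3w₀Lx/20 - w₀L²/30 - w₀x³/(6L) = 3·(-5)·20·(20/3)/20 - (-5)·20²/30 - (-5)·(20/3)³/(6·20) = -1700/81 kN·m
Superposition: M = Σ M_i = 218086/2025 kN·m ≈ 107.696790 kN·m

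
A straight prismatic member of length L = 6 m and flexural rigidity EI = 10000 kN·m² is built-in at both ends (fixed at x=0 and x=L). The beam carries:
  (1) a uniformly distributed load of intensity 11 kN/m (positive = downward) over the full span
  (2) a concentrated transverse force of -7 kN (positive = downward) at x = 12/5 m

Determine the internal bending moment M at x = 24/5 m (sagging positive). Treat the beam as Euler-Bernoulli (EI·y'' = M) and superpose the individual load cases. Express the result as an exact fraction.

Load 1 — uniform load w=11 kN/m over full span:
  M_1 = wLx/2 - wL²/12 - wx²/2 = 11·6·(24/5)/2 - 11·6²/12 - 11·(24/5)²/2 = -33/25 kN·m
Load 2 — point force P=-7 kN at a=12/5 m (b=L-a=18/5):
  M_2 = Pa²(a+3b)(L-x)/L³ - Pa²b/L²  [x>a] = (-7)·(12/5)²·((12/5)+3·(18/5))·(6-(24/5))/6³ - (-7)·(12/5)²·(18/5)/6² = 672/625 kN·m
Superposition: M = Σ M_i = -153/625 kN·m ≈ -0.244800 kN·m

M(24/5) = -153/625 kN·m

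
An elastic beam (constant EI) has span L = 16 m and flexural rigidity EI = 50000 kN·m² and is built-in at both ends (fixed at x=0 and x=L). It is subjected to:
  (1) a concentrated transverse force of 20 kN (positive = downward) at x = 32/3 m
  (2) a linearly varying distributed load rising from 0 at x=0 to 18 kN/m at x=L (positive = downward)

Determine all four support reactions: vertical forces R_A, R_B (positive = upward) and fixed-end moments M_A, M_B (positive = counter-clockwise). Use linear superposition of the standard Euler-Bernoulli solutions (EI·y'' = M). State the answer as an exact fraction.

Load 1 — point force P=20 kN at a=32/3 m (b=L-a=16/3):
  R_A = Pb²(3a+b)/L³ = 20·(16/3)²·(3·(32/3)+(16/3))/16³ = 140/27 kN
  M_A = Pab²/L² = 20·(32/3)·(16/3)²/16² = 640/27 kN·m
  R_B = Pa²(a+3b)/L³ = 20·(32/3)²·((32/3)+3·(16/3))/16³ = 400/27 kN
  M_B = -Pa²b/L² = -20·(32/3)²·(16/3)/16² = -1280/27 kN·m
Load 2 — triangular load w₀=18 kN/m (0→w₀ over full span):
  R_A = 3w₀L/20 = 3·18·16/20 = 216/5 kN
  M_A = w₀L²/30 = 18·16²/30 = 768/5 kN·m
  R_B = 7w₀L/20 = 7·18·16/20 = 504/5 kN
  M_B = -w₀L²/20 = -18·16²/20 = -1152/5 kN·m
Superposition: R_A = 6532/135 kN, M_A = 23936/135 kN·m, R_B = 15608/135 kN, M_B = -37504/135 kN·m

R_A = 6532/135 kN, M_A = 23936/135 kN·m, R_B = 15608/135 kN, M_B = -37504/135 kN·m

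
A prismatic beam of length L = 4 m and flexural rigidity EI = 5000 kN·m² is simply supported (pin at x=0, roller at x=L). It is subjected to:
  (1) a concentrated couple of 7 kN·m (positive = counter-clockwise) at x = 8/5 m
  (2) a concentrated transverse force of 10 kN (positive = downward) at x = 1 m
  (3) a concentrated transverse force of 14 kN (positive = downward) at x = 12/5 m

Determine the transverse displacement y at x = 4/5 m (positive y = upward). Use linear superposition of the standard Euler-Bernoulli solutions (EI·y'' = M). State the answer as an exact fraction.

y(4/5) = -5801/1875000 m

Load 1 — applied couple M₀=7 kN·m at a=8/5 m (b=L-a=12/5):
  y_1 = (M₀x³/(6L)+C₁x)/EI  [x≤a] with C₁=M₀(3b²-L²)/(6L)=28/75 = (7·(4/5)³/(6·4)+(28/75)·(4/5))/5000 = 7/78125 m
Load 2 — point force P=10 kN at a=1 m (b=L-a=3):
  y_2 = -Pbx(L²-b²-x²)/(6LEI)  [x≤a] = -10·3·(4/5)·(4²-3²-(4/5)²)/(6·4·5000) = -159/125000 m
Load 3 — point force P=14 kN at a=12/5 m (b=L-a=8/5):
  y_3 = -Pbx(L²-b²-x²)/(6LEI)  [x≤a] = -14·(8/5)·(4/5)·(4²-(8/5)²-(4/5)²)/(6·4·5000) = -448/234375 m
Superposition: y = Σ y_i = -5801/1875000 m ≈ -0.003094 m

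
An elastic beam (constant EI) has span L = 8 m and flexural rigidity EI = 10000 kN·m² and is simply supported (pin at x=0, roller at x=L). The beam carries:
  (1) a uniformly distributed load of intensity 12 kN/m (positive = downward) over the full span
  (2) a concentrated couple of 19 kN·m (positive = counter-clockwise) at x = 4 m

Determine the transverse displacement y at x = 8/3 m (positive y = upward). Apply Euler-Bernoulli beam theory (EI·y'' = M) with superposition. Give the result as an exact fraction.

y(8/3) = -1909/33750 m

Load 1 — uniform load w=12 kN/m over full span:
  y_1 = -wx(L³-2Lx²+x³)/(24EI) = -12·(8/3)·(8³-2·8·(8/3)²+(8/3)³)/(24·10000) = -2816/50625 m
Load 2 — applied couple M₀=19 kN·m at a=4 m (b=L-a=4):
  y_2 = (M₀x³/(6L)+C₁x)/EI  [x≤a] with C₁=M₀(3b²-L²)/(6L)=-19/3 = (19·(8/3)³/(6·8)+(-19/3)·(8/3))/10000 = -19/20250 m
Superposition: y = Σ y_i = -1909/33750 m ≈ -0.056563 m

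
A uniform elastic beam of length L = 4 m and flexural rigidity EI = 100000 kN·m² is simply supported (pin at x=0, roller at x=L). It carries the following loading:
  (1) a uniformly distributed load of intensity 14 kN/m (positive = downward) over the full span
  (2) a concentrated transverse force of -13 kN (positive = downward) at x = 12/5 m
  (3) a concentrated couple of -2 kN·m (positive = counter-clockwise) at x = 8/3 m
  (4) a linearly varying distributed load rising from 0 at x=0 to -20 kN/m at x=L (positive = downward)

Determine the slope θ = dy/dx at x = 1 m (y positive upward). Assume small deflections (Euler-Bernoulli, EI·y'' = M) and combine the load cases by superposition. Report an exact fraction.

θ(1) = 22057/900000000 rad

Load 1 — uniform load w=14 kN/m over full span:
  θ_1 = -w(L³-6Lx²+4x³)/(24EI) = -14·(4³-6·4·1²+4·1³)/(24·100000) = -77/300000 rad
Load 2 — point force P=-13 kN at a=12/5 m (b=L-a=8/5):
  θ_2 = -Pb(L²-b²-3x²)/(6LEI)  [x≤a] = -(-13)·(8/5)·(4²-(8/5)²-3·1²)/(6·4·100000) = 1131/12500000 rad
Load 3 — applied couple M₀=-2 kN·m at a=8/3 m (b=L-a=4/3):
  θ_3 = (M₀x²/(2L)+C₁)/EI  [x≤a] with C₁=M₀(3b²-L²)/(6L)=8/9 = ((-2)·1²/(2·4)+(8/9))/100000 = 23/3600000 rad
Load 4 — triangular load w₀=-20 kN/m (0→w₀ over full span):
  θ_4 = -w₀(7L⁴-30L²x²+15x⁴)/(360LEI) = -(-20)·(7·4⁴-30·4²·1²+15·1⁴)/(360·4·100000) = 1327/7200000 rad
Superposition: θ = Σ θ_i = 22057/900000000 rad ≈ 0.000025 rad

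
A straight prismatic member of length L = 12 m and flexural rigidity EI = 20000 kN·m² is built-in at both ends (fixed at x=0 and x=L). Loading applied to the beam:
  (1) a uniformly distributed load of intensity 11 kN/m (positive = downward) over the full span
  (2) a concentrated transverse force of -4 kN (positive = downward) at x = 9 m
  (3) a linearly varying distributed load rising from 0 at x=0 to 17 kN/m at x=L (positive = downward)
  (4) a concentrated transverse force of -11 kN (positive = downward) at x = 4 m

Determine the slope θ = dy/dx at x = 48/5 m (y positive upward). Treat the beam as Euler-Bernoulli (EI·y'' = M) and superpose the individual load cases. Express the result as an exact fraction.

Load 1 — uniform load w=11 kN/m over full span:
  θ_1 = -wx(L-x)(L-2x)/(12EI) = -11·(48/5)·(12-(48/5))·(12-2·(48/5))/(12·20000) = 594/78125 rad
Load 2 — point force P=-4 kN at a=9 m (b=L-a=3):
  θ_2 = Pa²(L-x)(2bL-(3b+a)(L-x))/(2L³EI)  [x>a] = (-4)·9²·(12-(48/5))·(2·3·12-(3·3+9)·(12-(48/5)))/(2·12³·20000) = -81/250000 rad
Load 3 — triangular load w₀=17 kN/m (0→w₀ over full span):
  θ_3 = -w₀(2x(L-x)(L-2x)(x+2L)+x²(L-x)²)/(120LEI) = -17·(2·(48/5)·(12-(48/5))·(12-2·(48/5))·((48/5)+2·12)+(48/5)²·(12-(48/5))²)/(120·12·20000) = 2448/390625 rad
Load 4 — point force P=-11 kN at a=4 m (b=L-a=8):
  θ_4 = Pa²(L-x)(2bL-(3b+a)(L-x))/(2L³EI)  [x>a] = (-11)·4²·(12-(48/5))·(2·8·12-(3·8+4)·(12-(48/5)))/(2·12³·20000) = -143/187500 rad
Superposition: θ = Σ θ_i = 239689/18750000 rad ≈ 0.012783 rad

θ(48/5) = 239689/18750000 rad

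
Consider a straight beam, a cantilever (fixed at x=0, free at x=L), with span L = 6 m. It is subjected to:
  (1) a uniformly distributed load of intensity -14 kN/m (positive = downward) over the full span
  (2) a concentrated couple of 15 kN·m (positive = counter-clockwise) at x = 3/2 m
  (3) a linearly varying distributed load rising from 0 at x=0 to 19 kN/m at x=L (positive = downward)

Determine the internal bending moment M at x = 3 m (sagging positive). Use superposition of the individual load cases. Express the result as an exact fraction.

M(3) = -33/4 kN·m

Load 1 — uniform load w=-14 kN/m over full span:
  M_1 = -w(L-x)²/2 = -(-14)·(6-3)²/2 = 63 kN·m
Load 2 — applied couple M₀=15 kN·m at a=3/2 m (b=L-a=9/2):
  M_2 = 0  [x>a] = 0 kN·m
Load 3 — triangular load w₀=19 kN/m (0→w₀ over full span):
  M_3 = w₀Lx/2 - w₀L²/3 - w₀x³/(6L) = 19·6·3/2 - 19·6²/3 - 19·3³/(6·6) = -285/4 kN·m
Superposition: M = Σ M_i = -33/4 kN·m ≈ -8.250000 kN·m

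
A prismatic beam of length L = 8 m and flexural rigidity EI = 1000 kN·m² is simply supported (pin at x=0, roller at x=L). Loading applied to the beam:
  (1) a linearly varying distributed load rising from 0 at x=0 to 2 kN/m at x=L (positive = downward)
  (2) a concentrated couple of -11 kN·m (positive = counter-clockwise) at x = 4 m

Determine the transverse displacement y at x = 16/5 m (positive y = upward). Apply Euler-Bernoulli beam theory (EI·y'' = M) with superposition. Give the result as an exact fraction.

y(16/5) = -267346/5859375 m

Load 1 — triangular load w₀=2 kN/m (0→w₀ over full span):
  y_1 = -w₀x(7L⁴-10L²x²+3x⁴)/(360LEI) = -2·(16/5)·(7·8⁴-10·8²·(16/5)²+3·(16/5)⁴)/(360·8·1000) = -292096/5859375 m
Load 2 — applied couple M₀=-11 kN·m at a=4 m (b=L-a=4):
  y_2 = (M₀x³/(6L)+C₁x)/EI  [x≤a] with C₁=M₀(3b²-L²)/(6L)=11/3 = ((-11)·(16/5)³/(6·8)+(11/3)·(16/5))/1000 = 66/15625 m
Superposition: y = Σ y_i = -267346/5859375 m ≈ -0.045627 m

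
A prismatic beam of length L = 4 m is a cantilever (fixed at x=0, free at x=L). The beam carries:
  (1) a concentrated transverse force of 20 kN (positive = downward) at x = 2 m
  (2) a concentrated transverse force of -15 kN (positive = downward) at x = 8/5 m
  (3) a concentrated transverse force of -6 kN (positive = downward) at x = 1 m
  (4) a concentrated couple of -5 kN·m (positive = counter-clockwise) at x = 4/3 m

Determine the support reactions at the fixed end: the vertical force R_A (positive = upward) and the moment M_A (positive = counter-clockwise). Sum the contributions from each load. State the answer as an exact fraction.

R_A = -1 kN, M_A = 15 kN·m

Load 1 — point force P=20 kN at a=2 m (b=L-a=2):
  R_A = P = 20 kN
  M_A = Pa = 20·2 = 40 kN·m
Load 2 — point force P=-15 kN at a=8/5 m (b=L-a=12/5):
  R_A = P = (-15) = -15 kN
  M_A = Pa = (-15)·(8/5) = -24 kN·m
Load 3 — point force P=-6 kN at a=1 m (b=L-a=3):
  R_A = P = (-6) = -6 kN
  M_A = Pa = (-6)·1 = -6 kN·m
Load 4 — applied couple M₀=-5 kN·m at a=4/3 m (b=L-a=8/3):
  R_A = 0 kN
  M_A = -M₀ = -(-5) = 5 kN·m
Superposition: R_A = -1 kN, M_A = 15 kN·m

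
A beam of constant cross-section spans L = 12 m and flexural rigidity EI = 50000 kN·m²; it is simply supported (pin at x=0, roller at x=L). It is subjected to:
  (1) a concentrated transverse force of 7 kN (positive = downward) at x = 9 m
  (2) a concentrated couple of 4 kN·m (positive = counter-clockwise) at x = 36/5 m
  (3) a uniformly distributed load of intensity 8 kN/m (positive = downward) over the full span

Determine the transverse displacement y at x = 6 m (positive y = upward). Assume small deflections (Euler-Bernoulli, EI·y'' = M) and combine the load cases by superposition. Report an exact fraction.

Load 1 — point force P=7 kN at a=9 m (b=L-a=3):
  y_1 = -Pbx(L²-b²-x²)/(6LEI)  [x≤a] = -7·3·6·(12²-3²-6²)/(6·12·50000) = -693/200000 m
Load 2 — applied couple M₀=4 kN·m at a=36/5 m (b=L-a=24/5):
  y_2 = (M₀x³/(6L)+C₁x)/EI  [x≤a] with C₁=M₀(3b²-L²)/(6L)=-104/25 = (4·6³/(6·12)+(-104/25)·6)/50000 = -81/312500 m
Load 3 — uniform load w=8 kN/m over full span:
  y_3 = -wx(L³-2Lx²+x³)/(24EI) = -8·6·(12³-2·12·6²+6³)/(24·50000) = -27/625 m
Superposition: y = Σ y_i = -234621/5000000 m ≈ -0.046924 m

y(6) = -234621/5000000 m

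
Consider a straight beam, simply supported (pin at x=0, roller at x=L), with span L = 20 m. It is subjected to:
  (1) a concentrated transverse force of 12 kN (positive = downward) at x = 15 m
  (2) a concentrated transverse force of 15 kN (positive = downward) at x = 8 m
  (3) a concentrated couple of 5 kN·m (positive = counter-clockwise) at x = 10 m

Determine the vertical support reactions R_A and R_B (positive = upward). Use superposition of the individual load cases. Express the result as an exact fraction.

Load 1 — point force P=12 kN at a=15 m (b=L-a=5):
  R_A = Pb/L = 12·5/20 = 3 kN
  R_B = Pa/L = 12·15/20 = 9 kN
Load 2 — point force P=15 kN at a=8 m (b=L-a=12):
  R_A = Pb/L = 15·12/20 = 9 kN
  R_B = Pa/L = 15·8/20 = 6 kN
Load 3 — applied couple M₀=5 kN·m at a=10 m (b=L-a=10):
  R_A = M₀/L = 5/20 = 1/4 kN
  R_B = -M₀/L = -5/20 = -1/4 kN
Superposition: R_A = 49/4 kN, R_B = 59/4 kN

R_A = 49/4 kN, R_B = 59/4 kN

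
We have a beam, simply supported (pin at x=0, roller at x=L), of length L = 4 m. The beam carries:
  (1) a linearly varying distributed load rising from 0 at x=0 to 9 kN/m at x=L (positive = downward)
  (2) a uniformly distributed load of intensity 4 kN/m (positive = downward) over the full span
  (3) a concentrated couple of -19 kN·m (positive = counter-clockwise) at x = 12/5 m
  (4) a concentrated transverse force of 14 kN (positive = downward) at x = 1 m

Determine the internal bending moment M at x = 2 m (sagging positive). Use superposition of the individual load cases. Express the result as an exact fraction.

Load 1 — triangular load w₀=9 kN/m (0→w₀ over full span):
  M_1 = w₀Lx/6 - w₀x³/(6L) = 9·4·2/6 - 9·2³/(6·4) = 9 kN·m
Load 2 — uniform load w=4 kN/m over full span:
  M_2 = wx(L-x)/2 = 4·2·(4-2)/2 = 8 kN·m
Load 3 — applied couple M₀=-19 kN·m at a=12/5 m (b=L-a=8/5):
  M_3 = M₀x/L  [x≤a] = (-19)·2/4 = -19/2 kN·m
Load 4 — point force P=14 kN at a=1 m (b=L-a=3):
  M_4 = Pa(L-x)/L  [x>a] = 14·1·(4-2)/4 = 7 kN·m
Superposition: M = Σ M_i = 29/2 kN·m ≈ 14.500000 kN·m

M(2) = 29/2 kN·m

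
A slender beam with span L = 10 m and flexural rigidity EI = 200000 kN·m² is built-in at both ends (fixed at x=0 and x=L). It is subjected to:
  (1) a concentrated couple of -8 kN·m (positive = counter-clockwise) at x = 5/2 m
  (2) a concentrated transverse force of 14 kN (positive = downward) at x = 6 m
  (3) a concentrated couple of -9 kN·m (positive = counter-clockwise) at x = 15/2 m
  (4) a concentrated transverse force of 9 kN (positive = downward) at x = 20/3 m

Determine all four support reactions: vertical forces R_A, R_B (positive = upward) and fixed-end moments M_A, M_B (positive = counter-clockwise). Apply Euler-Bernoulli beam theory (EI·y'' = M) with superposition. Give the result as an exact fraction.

Load 1 — applied couple M₀=-8 kN·m at a=5/2 m (b=L-a=15/2):
  R_A = 6M₀ab/L³ = 6·(-8)·(5/2)·(15/2)/10³ = -9/10 kN
  M_A = M₀b(2a-b)/L² = (-8)·(15/2)·(2·(5/2)-(15/2))/10² = 3/2 kN·m
  R_B = -6M₀ab/L³ = -6·(-8)·(5/2)·(15/2)/10³ = 9/10 kN
  M_B = M₀a(2b-a)/L² = (-8)·(5/2)·(2·(15/2)-(5/2))/10² = -5/2 kN·m
Load 2 — point force P=14 kN at a=6 m (b=L-a=4):
  R_A = Pb²(3a+b)/L³ = 14·4²·(3·6+4)/10³ = 616/125 kN
  M_A = Pab²/L² = 14·6·4²/10² = 336/25 kN·m
  R_B = Pa²(a+3b)/L³ = 14·6²·(6+3·4)/10³ = 1134/125 kN
  M_B = -Pa²b/L² = -14·6²·4/10² = -504/25 kN·m
Load 3 — applied couple M₀=-9 kN·m at a=15/2 m (b=L-a=5/2):
  R_A = 6M₀ab/L³ = 6·(-9)·(15/2)·(5/2)/10³ = -81/80 kN
  M_A = M₀b(2a-b)/L² = (-9)·(5/2)·(2·(15/2)-(5/2))/10² = -45/16 kN·m
  R_B = -6M₀ab/L³ = -6·(-9)·(15/2)·(5/2)/10³ = 81/80 kN
  M_B = M₀a(2b-a)/L² = (-9)·(15/2)·(2·(5/2)-(15/2))/10² = 27/16 kN·m
Load 4 — point force P=9 kN at a=20/3 m (b=L-a=10/3):
  R_A = Pb²(3a+b)/L³ = 9·(10/3)²·(3·(20/3)+(10/3))/10³ = 7/3 kN
  M_A = Pab²/L² = 9·(20/3)·(10/3)²/10² = 20/3 kN·m
  R_B = Pa²(a+3b)/L³ = 9·(20/3)²·((20/3)+3·(10/3))/10³ = 20/3 kN
  M_B = -Pa²b/L² = -9·(20/3)²·(10/3)/10² = -40/3 kN·m
Superposition: R_A = 32093/6000 kN, M_A = 22553/1200 kN·m, R_B = 105907/6000 kN, M_B = -41167/1200 kN·m

R_A = 32093/6000 kN, M_A = 22553/1200 kN·m, R_B = 105907/6000 kN, M_B = -41167/1200 kN·m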